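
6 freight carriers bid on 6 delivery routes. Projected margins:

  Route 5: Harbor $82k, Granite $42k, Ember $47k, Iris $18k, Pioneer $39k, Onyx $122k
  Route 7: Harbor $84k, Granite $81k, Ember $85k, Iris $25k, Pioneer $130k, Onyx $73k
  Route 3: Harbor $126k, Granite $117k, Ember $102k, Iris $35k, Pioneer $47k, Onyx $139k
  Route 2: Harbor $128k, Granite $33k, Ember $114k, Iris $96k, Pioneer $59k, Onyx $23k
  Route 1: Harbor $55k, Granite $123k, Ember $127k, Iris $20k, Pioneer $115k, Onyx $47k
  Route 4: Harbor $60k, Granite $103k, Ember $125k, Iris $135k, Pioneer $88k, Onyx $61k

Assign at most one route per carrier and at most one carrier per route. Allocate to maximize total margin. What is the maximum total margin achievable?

Maximum total: $759k

This is a one-to-one assignment (maximum-weight bipartite matching).
Optimal: Harbor→Route 2 ($128k), Granite→Route 3 ($117k), Ember→Route 1 ($127k), Iris→Route 4 ($135k), Pioneer→Route 7 ($130k), Onyx→Route 5 ($122k) — total 128+117+127+135+130+122 = $759k.
Row-greedy (each carrier in turn takes its best remaining route) gives $663k, worse by 96.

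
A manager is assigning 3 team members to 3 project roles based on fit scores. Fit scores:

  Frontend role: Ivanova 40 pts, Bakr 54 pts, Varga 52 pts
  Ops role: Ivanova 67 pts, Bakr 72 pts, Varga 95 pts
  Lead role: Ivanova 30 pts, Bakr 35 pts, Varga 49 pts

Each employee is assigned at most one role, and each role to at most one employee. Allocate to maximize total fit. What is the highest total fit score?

Optimal: Ivanova→Lead role (30 pts), Bakr→Frontend role (54 pts), Varga→Ops role (95 pts) — total 30+54+95 = 179 pts.
Row-greedy (each employee in turn takes its best remaining role) gives 170 pts, worse by 9.
Checked against all permutations: 179 pts is optimal.

Maximum total: 179 pts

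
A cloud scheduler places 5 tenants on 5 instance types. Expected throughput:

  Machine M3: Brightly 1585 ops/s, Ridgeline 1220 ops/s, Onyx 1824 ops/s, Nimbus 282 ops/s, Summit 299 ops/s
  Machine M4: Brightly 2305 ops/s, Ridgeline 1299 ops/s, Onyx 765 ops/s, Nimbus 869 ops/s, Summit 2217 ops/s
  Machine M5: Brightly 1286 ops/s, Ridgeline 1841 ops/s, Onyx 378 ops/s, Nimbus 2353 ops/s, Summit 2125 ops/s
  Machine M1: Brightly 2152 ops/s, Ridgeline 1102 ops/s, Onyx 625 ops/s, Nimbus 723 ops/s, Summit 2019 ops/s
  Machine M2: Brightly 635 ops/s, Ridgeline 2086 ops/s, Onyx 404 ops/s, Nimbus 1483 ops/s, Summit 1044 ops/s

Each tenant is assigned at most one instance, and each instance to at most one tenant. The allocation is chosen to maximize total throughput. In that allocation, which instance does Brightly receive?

Brightly receives Machine M1.

Optimal: Brightly→Machine M1 (2152 ops/s), Ridgeline→Machine M2 (2086 ops/s), Onyx→Machine M3 (1824 ops/s), Nimbus→Machine M5 (2353 ops/s), Summit→Machine M4 (2217 ops/s) — total 2152+2086+1824+2353+2217 = 10632 ops/s.
Column-greedy (each instance in turn goes to its best remaining tenant) gives 10587 ops/s, worse by 45.
Next-best assignment: Brightly→Machine M4, Ridgeline→Machine M2, Onyx→Machine M3, Nimbus→Machine M5, Summit→Machine M1 = 10587 ops/s.
Swapping Summit↔Ridgeline (Summit→Machine M2 1044 ops/s, Ridgeline→Machine M4 1299 ops/s) loses 1960.
No other one-to-one assignment exceeds 10632 ops/s.
Brightly's own top instance is Machine M4 (2305 ops/s), but forcing Brightly→Machine M4 and reassigning the rest optimally gives only 10587 ops/s — worse by 45.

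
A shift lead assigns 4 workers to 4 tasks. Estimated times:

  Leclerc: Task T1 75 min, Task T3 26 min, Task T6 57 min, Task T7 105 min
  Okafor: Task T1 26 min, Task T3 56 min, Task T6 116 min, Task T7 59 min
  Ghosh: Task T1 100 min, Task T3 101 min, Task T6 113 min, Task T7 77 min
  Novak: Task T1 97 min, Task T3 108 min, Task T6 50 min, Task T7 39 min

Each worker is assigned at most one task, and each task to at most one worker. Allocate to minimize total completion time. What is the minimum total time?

Minimum total: 179 min

Optimal: Leclerc→Task T3 (26 min), Okafor→Task T1 (26 min), Ghosh→Task T7 (77 min), Novak→Task T6 (50 min) — total 26+26+77+50 = 179 min.
Min-entry greedy (repeatedly take the single cheapest remaining cell) gives 204 min, worse by 25.
Swapping Novak↔Okafor (Novak→Task T1 97 min, Okafor→Task T6 116 min) adds 137.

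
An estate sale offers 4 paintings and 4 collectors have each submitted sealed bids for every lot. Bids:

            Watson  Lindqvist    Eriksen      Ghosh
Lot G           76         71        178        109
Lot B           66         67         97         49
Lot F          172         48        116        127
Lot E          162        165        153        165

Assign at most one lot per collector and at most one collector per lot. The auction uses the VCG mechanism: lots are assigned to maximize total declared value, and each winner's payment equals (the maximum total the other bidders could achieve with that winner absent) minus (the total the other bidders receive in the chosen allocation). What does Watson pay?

Watson pays $60.

Efficient allocation: Watson→Lot F ($172), Lindqvist→Lot B ($67), Eriksen→Lot G ($178), Ghosh→Lot E ($165); total welfare W = $582.
Watson receives Lot F at value $172, so the others get W − 172 = $410.
Without Watson: best allocation of the remaining 3 bidders over all 4 lots is Lindqvist→Lot E ($165), Eriksen→Lot G ($178), Ghosh→Lot F ($127), total $470.
VCG payment = (others' best without Watson) − (others' welfare with Watson) = 470 − 410 = $60.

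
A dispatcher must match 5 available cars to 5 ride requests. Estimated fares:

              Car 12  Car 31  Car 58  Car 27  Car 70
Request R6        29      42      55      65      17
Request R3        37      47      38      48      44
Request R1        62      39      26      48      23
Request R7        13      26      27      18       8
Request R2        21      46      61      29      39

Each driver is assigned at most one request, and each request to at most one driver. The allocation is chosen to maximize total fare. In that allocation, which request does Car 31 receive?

Car 31 receives Request R7.

Optimal: Car 12→Request R1 ($62), Car 31→Request R7 ($26), Car 58→Request R2 ($61), Car 27→Request R6 ($65), Car 70→Request R3 ($44) — total 62+26+61+65+44 = $258.
Max-entry greedy (repeatedly take the single best remaining cell) gives $243, worse by 15.
Car 31's own top request is Request R3 ($47), but forcing Car 31→Request R3 and reassigning the rest optimally gives only $243 — worse by 15.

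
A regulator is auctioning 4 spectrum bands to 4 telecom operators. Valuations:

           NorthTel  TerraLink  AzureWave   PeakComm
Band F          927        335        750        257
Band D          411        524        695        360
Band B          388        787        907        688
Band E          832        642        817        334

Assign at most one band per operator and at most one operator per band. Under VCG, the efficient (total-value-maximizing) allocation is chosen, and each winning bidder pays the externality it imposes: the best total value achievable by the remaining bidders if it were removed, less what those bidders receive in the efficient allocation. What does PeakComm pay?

Efficient allocation: NorthTel→Band F ($927M), TerraLink→Band D ($524M), AzureWave→Band E ($817M), PeakComm→Band B ($688M); total welfare W = $2956M.
PeakComm receives Band B at value $688M, so the others get W − 688 = $2268M.
Without PeakComm: best allocation of the remaining 3 bidders over all 4 bands is NorthTel→Band F ($927M), TerraLink→Band B ($787M), AzureWave→Band E ($817M), total $2531M.
VCG payment = (others' best without PeakComm) − (others' welfare with PeakComm) = 2531 − 2268 = $263M.

PeakComm pays $263M.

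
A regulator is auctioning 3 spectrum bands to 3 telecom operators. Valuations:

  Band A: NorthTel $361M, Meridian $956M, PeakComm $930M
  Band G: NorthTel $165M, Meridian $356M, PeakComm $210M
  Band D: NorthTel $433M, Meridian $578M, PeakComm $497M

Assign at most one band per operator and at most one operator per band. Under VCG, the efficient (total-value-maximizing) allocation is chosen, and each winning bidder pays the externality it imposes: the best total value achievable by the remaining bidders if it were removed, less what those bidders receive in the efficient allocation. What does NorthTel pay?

NorthTel pays $222M.

Efficient allocation: NorthTel→Band D ($433M), Meridian→Band G ($356M), PeakComm→Band A ($930M); total welfare W = $1719M.
NorthTel receives Band D at value $433M, so the others get W − 433 = $1286M.
Without NorthTel: best allocation of the remaining 2 bidders over all 3 bands is Meridian→Band D ($578M), PeakComm→Band A ($930M), total $1508M.
VCG payment = (others' best without NorthTel) − (others' welfare with NorthTel) = 1508 − 1286 = $222M.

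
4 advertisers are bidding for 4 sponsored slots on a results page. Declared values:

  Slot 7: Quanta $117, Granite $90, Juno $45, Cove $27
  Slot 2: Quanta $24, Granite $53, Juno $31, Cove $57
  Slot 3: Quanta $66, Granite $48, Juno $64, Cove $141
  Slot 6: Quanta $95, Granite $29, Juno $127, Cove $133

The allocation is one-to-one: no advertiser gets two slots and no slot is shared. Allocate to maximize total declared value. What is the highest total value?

Optimal: Quanta→Slot 7 ($117), Granite→Slot 2 ($53), Juno→Slot 6 ($127), Cove→Slot 3 ($141) — total 117+53+127+141 = $438.

Max total: $438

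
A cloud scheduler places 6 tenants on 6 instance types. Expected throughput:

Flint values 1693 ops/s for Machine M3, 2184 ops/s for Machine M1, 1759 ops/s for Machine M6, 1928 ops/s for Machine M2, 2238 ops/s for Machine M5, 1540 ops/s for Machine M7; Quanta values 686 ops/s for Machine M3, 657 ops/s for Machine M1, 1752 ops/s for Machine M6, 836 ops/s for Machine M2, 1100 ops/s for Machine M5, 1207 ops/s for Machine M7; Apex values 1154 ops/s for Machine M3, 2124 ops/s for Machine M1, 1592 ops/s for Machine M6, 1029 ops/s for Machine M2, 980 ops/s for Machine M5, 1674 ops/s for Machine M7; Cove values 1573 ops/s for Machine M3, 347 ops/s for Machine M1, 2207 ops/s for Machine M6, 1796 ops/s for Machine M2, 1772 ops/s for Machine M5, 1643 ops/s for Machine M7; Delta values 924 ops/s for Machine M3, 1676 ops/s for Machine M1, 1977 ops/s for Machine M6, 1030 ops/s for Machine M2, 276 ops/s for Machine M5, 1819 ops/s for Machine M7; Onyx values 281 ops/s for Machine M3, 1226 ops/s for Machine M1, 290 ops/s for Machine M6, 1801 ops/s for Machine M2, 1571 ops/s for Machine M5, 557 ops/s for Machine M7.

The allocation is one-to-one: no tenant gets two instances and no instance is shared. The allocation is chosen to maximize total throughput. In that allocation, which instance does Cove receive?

Optimal: Flint→Machine M5 (2238 ops/s), Quanta→Machine M6 (1752 ops/s), Apex→Machine M1 (2124 ops/s), Cove→Machine M3 (1573 ops/s), Delta→Machine M7 (1819 ops/s), Onyx→Machine M2 (1801 ops/s) — total 2238+1752+2124+1573+1819+1801 = 11307 ops/s.
Column-greedy (each instance in turn goes to its best remaining tenant) gives 10744 ops/s, worse by 563.
Cove's own top instance is Machine M6 (2207 ops/s), but forcing Cove→Machine M6 and reassigning the rest optimally gives only 10875 ops/s — worse by 432.

Cove receives Machine M3.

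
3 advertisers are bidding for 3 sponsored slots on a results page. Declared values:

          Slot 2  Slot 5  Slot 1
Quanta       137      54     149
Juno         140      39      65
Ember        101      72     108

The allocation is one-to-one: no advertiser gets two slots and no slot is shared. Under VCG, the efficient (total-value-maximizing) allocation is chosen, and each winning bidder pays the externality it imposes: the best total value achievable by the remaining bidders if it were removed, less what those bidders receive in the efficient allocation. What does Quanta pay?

Efficient allocation: Quanta→Slot 1 ($149), Juno→Slot 2 ($140), Ember→Slot 5 ($72); total welfare W = $361.
Quanta receives Slot 1 at value $149, so the others get W − 149 = $212.
Without Quanta: best allocation of the remaining 2 bidders over all 3 slots is Juno→Slot 2 ($140), Ember→Slot 1 ($108), total $248.
VCG payment = (others' best without Quanta) − (others' welfare with Quanta) = 248 − 212 = $36.

Quanta pays $36.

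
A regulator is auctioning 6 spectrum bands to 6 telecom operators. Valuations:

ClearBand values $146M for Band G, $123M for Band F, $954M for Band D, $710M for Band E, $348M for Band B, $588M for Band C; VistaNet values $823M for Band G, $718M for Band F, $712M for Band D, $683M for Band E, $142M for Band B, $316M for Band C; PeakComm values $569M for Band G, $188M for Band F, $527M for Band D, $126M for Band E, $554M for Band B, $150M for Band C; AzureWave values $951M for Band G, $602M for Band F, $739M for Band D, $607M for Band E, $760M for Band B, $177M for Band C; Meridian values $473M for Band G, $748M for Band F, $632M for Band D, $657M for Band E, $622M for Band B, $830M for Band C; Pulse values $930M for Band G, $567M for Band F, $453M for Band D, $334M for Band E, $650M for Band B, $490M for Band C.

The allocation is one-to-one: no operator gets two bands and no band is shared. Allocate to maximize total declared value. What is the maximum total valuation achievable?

Maximum total: $4593M

Optimal: ClearBand→Band D ($954M), VistaNet→Band F ($718M), PeakComm→Band B ($554M), AzureWave→Band E ($607M), Meridian→Band C ($830M), Pulse→Band G ($930M) — total 954+718+554+607+830+930 = $4593M.
Column-greedy (each band in turn goes to its best remaining operator) gives $4136M, worse by 457.
Next-best assignment: ClearBand→Band D, VistaNet→Band E, PeakComm→Band B, AzureWave→Band F, Meridian→Band C, Pulse→Band G = $4553M.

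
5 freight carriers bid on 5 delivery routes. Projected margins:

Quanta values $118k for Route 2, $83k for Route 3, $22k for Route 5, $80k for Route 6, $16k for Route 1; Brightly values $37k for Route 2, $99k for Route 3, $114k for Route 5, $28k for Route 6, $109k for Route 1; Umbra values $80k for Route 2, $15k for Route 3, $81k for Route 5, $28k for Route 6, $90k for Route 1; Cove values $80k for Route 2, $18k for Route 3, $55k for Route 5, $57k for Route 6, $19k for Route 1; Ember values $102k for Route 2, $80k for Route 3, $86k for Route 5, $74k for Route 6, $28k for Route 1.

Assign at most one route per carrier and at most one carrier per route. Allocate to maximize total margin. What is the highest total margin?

Max total: $459k

Optimal: Quanta→Route 2 ($118k), Brightly→Route 5 ($114k), Umbra→Route 1 ($90k), Cove→Route 6 ($57k), Ember→Route 3 ($80k) — total 118+114+90+57+80 = $459k.
Column-greedy (each route in turn goes to its best remaining carrier) gives $450k, worse by 9.
Swapping Ember↔Quanta (Ember→Route 2 $102k, Quanta→Route 3 $83k) loses 13.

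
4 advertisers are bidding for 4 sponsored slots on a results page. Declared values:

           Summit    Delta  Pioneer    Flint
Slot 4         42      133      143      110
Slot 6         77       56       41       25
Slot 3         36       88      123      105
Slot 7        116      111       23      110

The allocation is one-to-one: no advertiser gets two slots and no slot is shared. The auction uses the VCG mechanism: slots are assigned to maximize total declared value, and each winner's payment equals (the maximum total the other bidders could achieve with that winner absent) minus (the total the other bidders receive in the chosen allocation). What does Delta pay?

Efficient allocation: Summit→Slot 6 ($77), Delta→Slot 4 ($133), Pioneer→Slot 3 ($123), Flint→Slot 7 ($110); total welfare W = $443.
Delta receives Slot 4 at value $133, so the others get W − 133 = $310.
Without Delta: best allocation of the remaining 3 bidders over all 4 slots is Summit→Slot 7 ($116), Pioneer→Slot 4 ($143), Flint→Slot 3 ($105), total $364.
VCG payment = (others' best without Delta) − (others' welfare with Delta) = 364 − 310 = $54.

Delta pays $54.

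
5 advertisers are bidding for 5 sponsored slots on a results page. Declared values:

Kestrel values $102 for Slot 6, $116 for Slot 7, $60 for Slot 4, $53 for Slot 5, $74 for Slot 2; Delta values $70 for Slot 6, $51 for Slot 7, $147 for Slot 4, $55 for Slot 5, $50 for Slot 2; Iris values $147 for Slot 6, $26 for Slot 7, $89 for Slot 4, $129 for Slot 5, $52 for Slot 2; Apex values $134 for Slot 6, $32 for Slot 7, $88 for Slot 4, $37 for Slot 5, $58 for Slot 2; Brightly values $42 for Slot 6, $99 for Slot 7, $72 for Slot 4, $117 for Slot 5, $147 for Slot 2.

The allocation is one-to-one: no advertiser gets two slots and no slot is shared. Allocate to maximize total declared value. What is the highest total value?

Max total: $673

Optimal: Kestrel→Slot 7 ($116), Delta→Slot 4 ($147), Iris→Slot 5 ($129), Apex→Slot 6 ($134), Brightly→Slot 2 ($147) — total 116+147+129+134+147 = $673.
Max-entry greedy (repeatedly take the single best remaining cell) gives $594, worse by 79.
Every other assignment is strictly worse.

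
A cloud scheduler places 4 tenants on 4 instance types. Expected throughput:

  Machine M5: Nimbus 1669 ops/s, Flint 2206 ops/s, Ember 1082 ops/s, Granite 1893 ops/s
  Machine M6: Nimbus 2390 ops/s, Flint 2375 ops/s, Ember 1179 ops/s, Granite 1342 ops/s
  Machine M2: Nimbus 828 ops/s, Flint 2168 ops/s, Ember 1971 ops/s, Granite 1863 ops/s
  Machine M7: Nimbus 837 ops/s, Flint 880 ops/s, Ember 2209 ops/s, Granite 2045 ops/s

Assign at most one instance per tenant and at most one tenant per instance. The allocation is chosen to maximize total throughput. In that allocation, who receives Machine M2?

Granite receives Machine M2.

This is the linear assignment problem.
Optimal: Nimbus→Machine M6 (2390 ops/s), Flint→Machine M5 (2206 ops/s), Ember→Machine M7 (2209 ops/s), Granite→Machine M2 (1863 ops/s) — total 2390+2206+2209+1863 = 8668 ops/s.
Column-greedy (each instance in turn goes to its best remaining tenant) gives 8612 ops/s, worse by 56.
Next-best assignment: Nimbus→Machine M6, Flint→Machine M2, Ember→Machine M7, Granite→Machine M5 = 8660 ops/s.
Every other assignment is strictly worse.
Granite's own top instance is Machine M7 (2045 ops/s), but forcing Granite→Machine M7 and reassigning the rest optimally gives only 8612 ops/s — worse by 56.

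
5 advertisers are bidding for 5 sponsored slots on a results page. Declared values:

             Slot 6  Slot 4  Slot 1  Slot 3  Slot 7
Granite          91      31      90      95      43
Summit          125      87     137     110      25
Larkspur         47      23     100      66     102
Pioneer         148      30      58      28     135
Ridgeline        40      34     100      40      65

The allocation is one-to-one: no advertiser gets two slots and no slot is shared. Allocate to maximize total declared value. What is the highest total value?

Optimal: Granite→Slot 3 ($95), Summit→Slot 4 ($87), Larkspur→Slot 7 ($102), Pioneer→Slot 6 ($148), Ridgeline→Slot 1 ($100) — total 95+87+102+148+100 = $532.
Row-greedy (each advertiser in turn takes its best remaining slot) gives $516, worse by 16.
Swapping Granite↔Ridgeline (Granite→Slot 1 $90, Ridgeline→Slot 3 $40) loses 65.
Checked against all permutations: $532 is optimal.

Max total: $532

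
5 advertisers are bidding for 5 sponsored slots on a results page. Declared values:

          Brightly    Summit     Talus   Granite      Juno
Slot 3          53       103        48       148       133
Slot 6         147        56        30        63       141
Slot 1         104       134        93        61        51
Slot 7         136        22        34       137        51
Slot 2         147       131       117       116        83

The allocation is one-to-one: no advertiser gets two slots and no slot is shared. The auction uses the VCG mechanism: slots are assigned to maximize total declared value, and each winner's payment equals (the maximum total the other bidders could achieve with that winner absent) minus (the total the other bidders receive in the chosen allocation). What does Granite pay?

Granite pays $3.

Efficient allocation: Brightly→Slot 7 ($136), Summit→Slot 1 ($134), Talus→Slot 2 ($117), Granite→Slot 3 ($148), Juno→Slot 6 ($141); total welfare W = $676.
Granite receives Slot 3 at value $148, so the others get W − 148 = $528.
Without Granite: best allocation of the remaining 4 bidders over all 5 slots is Brightly→Slot 6 ($147), Summit→Slot 1 ($134), Talus→Slot 2 ($117), Juno→Slot 3 ($133), total $531.
VCG payment = (others' best without Granite) − (others' welfare with Granite) = 531 − 528 = $3.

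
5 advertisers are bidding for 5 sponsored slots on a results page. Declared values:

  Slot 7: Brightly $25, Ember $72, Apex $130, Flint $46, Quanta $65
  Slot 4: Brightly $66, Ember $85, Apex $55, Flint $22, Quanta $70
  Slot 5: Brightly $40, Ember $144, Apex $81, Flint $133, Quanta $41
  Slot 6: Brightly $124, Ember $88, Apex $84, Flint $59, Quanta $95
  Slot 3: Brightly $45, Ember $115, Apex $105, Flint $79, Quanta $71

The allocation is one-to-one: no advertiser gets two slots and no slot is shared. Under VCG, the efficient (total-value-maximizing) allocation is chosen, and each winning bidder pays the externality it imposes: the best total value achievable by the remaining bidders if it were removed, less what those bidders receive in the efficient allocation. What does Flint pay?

Flint pays $30.

Efficient allocation: Brightly→Slot 6 ($124), Ember→Slot 3 ($115), Apex→Slot 7 ($130), Flint→Slot 5 ($133), Quanta→Slot 4 ($70); total welfare W = $572.
Flint receives Slot 5 at value $133, so the others get W − 133 = $439.
Without Flint: best allocation of the remaining 4 bidders over all 5 slots is Brightly→Slot 6 ($124), Ember→Slot 5 ($144), Apex→Slot 7 ($130), Quanta→Slot 3 ($71), total $469.
VCG payment = (others' best without Flint) − (others' welfare with Flint) = 469 − 439 = $30.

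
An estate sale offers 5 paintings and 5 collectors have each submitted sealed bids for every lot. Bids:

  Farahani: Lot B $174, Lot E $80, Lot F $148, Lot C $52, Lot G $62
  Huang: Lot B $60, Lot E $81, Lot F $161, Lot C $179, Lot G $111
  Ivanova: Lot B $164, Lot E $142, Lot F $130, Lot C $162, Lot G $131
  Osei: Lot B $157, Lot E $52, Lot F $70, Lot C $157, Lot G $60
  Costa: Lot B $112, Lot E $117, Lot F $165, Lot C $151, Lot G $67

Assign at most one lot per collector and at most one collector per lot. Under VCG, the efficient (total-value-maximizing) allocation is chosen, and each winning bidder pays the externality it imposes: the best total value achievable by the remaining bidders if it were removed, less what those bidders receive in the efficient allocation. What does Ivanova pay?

Efficient allocation: Farahani→Lot B ($174), Huang→Lot G ($111), Ivanova→Lot E ($142), Osei→Lot C ($157), Costa→Lot F ($165); total welfare W = $749.
Ivanova receives Lot E at value $142, so the others get W − 142 = $607.
Without Ivanova: best allocation of the remaining 4 bidders over all 5 lots is Farahani→Lot B ($174), Huang→Lot F ($161), Osei→Lot C ($157), Costa→Lot E ($117), total $609.
VCG payment = (others' best without Ivanova) − (others' welfare with Ivanova) = 609 − 607 = $2.

Ivanova pays $2.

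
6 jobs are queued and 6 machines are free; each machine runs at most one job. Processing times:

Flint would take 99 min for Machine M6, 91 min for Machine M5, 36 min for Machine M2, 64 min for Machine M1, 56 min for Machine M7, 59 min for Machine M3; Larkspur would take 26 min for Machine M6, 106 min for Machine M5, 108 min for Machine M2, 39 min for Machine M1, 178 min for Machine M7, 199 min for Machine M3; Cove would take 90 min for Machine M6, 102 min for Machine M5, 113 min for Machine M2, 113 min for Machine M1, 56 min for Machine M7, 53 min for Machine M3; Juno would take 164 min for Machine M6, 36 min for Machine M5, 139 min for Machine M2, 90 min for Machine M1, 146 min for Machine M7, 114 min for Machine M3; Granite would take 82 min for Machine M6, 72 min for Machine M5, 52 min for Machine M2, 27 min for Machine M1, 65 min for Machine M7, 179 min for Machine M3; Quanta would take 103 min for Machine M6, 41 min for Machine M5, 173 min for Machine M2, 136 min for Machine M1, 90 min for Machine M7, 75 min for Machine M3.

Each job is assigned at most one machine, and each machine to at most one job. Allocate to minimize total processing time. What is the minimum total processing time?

Min total: 256 min

Optimal: Flint→Machine M2 (36 min), Larkspur→Machine M6 (26 min), Cove→Machine M7 (56 min), Juno→Machine M5 (36 min), Granite→Machine M1 (27 min), Quanta→Machine M3 (75 min) — total 36+26+56+36+27+75 = 256 min.
Row-greedy (each job in turn takes its cheapest remaining machine) gives 268 min, worse by 12.
Next-best assignment: Flint→Machine M2, Larkspur→Machine M6, Cove→Machine M3, Juno→Machine M5, Granite→Machine M1, Quanta→Machine M7 = 268 min.
Every other assignment is strictly worse.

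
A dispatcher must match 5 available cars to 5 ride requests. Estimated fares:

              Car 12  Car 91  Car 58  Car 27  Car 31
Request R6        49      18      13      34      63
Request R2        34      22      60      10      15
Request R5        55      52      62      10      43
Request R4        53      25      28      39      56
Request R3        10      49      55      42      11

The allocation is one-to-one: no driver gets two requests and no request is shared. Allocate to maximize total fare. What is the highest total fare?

Optimal: Car 12→Request R4 ($53), Car 91→Request R5 ($52), Car 58→Request R2 ($60), Car 27→Request R3 ($42), Car 31→Request R6 ($63) — total 53+52+60+42+63 = $270.
Column-greedy (each request in turn goes to its best remaining driver) gives $266, worse by 4.
Swapping Car 31↔Car 12 (Car 31→Request R4 $56, Car 12→Request R6 $49) loses 11.
Checked against all permutations: $270 is optimal.

Max total: $270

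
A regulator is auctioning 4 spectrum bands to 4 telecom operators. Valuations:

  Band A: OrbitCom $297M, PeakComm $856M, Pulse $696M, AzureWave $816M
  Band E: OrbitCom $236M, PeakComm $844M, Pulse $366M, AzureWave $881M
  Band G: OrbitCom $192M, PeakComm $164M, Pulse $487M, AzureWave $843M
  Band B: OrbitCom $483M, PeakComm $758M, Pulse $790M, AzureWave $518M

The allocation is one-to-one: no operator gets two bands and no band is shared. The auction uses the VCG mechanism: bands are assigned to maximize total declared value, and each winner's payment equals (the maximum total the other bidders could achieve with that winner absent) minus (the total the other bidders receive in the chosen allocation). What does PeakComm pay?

Efficient allocation: OrbitCom→Band B ($483M), PeakComm→Band E ($844M), Pulse→Band A ($696M), AzureWave→Band G ($843M); total welfare W = $2866M.
PeakComm receives Band E at value $844M, so the others get W − 844 = $2022M.
Without PeakComm: best allocation of the remaining 3 bidders over all 4 bands is OrbitCom→Band B ($483M), Pulse→Band A ($696M), AzureWave→Band E ($881M), total $2060M.
VCG payment = (others' best without PeakComm) − (others' welfare with PeakComm) = 2060 − 2022 = $38M.

PeakComm pays $38M.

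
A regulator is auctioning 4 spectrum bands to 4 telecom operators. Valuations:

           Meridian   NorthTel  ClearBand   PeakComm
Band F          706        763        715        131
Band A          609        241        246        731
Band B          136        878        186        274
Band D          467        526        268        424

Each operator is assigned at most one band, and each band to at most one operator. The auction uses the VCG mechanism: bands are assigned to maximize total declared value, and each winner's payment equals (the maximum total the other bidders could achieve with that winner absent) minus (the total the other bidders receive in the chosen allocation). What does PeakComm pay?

Efficient allocation: Meridian→Band D ($467M), NorthTel→Band B ($878M), ClearBand→Band F ($715M), PeakComm→Band A ($731M); total welfare W = $2791M.
PeakComm receives Band A at value $731M, so the others get W − 731 = $2060M.
Without PeakComm: best allocation of the remaining 3 bidders over all 4 bands is Meridian→Band A ($609M), NorthTel→Band B ($878M), ClearBand→Band F ($715M), total $2202M.
VCG payment = (others' best without PeakComm) − (others' welfare with PeakComm) = 2202 − 2060 = $142M.

PeakComm pays $142M.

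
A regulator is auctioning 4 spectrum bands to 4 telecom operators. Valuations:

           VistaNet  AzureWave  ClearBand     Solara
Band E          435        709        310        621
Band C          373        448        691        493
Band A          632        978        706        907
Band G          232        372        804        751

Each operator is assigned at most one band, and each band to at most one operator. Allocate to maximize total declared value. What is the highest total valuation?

Optimal: VistaNet→Band E ($435M), AzureWave→Band A ($978M), ClearBand→Band C ($691M), Solara→Band G ($751M) — total 435+978+691+751 = $2855M.
Max-entry greedy (repeatedly take the single best remaining cell) gives $2776M, worse by 79.
Next-best assignment: VistaNet→Band C, AzureWave→Band E, ClearBand→Band G, Solara→Band A = $2793M.

Maximum total: $2855M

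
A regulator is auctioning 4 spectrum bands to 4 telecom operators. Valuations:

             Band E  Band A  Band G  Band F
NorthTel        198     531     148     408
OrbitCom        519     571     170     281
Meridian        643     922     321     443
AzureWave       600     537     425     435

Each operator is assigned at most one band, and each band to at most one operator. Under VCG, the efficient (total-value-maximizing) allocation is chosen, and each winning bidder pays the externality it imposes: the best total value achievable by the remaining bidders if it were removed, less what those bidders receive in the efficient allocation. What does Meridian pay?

Meridian pays $227M.

Efficient allocation: NorthTel→Band F ($408M), OrbitCom→Band E ($519M), Meridian→Band A ($922M), AzureWave→Band G ($425M); total welfare W = $2274M.
Meridian receives Band A at value $922M, so the others get W − 922 = $1352M.
Without Meridian: best allocation of the remaining 3 bidders over all 4 bands is NorthTel→Band F ($408M), OrbitCom→Band A ($571M), AzureWave→Band E ($600M), total $1579M.
VCG payment = (others' best without Meridian) − (others' welfare with Meridian) = 1579 − 1352 = $227M.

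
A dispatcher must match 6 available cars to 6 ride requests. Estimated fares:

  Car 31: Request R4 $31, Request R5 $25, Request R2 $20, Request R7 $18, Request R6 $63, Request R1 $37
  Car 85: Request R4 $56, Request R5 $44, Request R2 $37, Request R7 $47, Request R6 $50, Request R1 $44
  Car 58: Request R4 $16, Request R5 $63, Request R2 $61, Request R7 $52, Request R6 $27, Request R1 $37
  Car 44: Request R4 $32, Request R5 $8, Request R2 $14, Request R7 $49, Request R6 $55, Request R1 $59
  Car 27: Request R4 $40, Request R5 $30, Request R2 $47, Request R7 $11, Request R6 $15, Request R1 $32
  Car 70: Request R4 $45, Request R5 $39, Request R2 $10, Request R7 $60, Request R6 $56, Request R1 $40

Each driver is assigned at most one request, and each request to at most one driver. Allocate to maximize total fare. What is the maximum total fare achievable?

Maximum total: $348

Treat this as an assignment problem: match each driver to one request.
Optimal: Car 31→Request R6 ($63), Car 85→Request R4 ($56), Car 58→Request R5 ($63), Car 44→Request R1 ($59), Car 27→Request R2 ($47), Car 70→Request R7 ($60) — total 63+56+63+59+47+60 = $348.
Next-best assignment: Car 31→Request R6, Car 85→Request R4, Car 58→Request R2, Car 44→Request R1, Car 27→Request R5, Car 70→Request R7 = $329.
Swapping Car 44↔Car 31 (Car 44→Request R6 $55, Car 31→Request R1 $37) loses 30.
Every other assignment is strictly worse.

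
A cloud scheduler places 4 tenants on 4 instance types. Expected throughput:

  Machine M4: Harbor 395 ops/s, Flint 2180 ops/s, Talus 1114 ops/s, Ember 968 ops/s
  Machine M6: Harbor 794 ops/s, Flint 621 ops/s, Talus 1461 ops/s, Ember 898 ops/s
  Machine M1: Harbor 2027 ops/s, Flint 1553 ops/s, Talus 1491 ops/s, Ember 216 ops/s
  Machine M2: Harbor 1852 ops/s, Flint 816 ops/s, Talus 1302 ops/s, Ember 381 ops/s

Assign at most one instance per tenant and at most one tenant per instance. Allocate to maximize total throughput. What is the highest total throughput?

Maximum total: 6421 ops/s

Optimal: Harbor→Machine M2 (1852 ops/s), Flint→Machine M4 (2180 ops/s), Talus→Machine M1 (1491 ops/s), Ember→Machine M6 (898 ops/s) — total 1852+2180+1491+898 = 6421 ops/s.
Column-greedy (each instance in turn goes to its best remaining tenant) gives 6049 ops/s, worse by 372.
Swapping Flint↔Ember (Flint→Machine M6 621 ops/s, Ember→Machine M4 968 ops/s) loses 1489.
Every other assignment is strictly worse.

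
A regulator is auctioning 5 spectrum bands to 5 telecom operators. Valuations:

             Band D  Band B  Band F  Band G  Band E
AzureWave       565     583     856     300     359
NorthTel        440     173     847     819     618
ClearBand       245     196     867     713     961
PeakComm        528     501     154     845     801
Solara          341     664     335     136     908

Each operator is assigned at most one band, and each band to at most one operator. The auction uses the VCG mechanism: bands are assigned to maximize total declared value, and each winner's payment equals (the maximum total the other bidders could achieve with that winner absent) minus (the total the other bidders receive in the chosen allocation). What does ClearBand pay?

ClearBand pays $262M.

Efficient allocation: AzureWave→Band D ($565M), NorthTel→Band F ($847M), ClearBand→Band E ($961M), PeakComm→Band G ($845M), Solara→Band B ($664M); total welfare W = $3882M.
ClearBand receives Band E at value $961M, so the others get W − 961 = $2921M.
Without ClearBand: best allocation of the remaining 4 bidders over all 5 bands is AzureWave→Band B ($583M), NorthTel→Band F ($847M), PeakComm→Band G ($845M), Solara→Band E ($908M), total $3183M.
VCG payment = (others' best without ClearBand) − (others' welfare with ClearBand) = 3183 − 2921 = $262M.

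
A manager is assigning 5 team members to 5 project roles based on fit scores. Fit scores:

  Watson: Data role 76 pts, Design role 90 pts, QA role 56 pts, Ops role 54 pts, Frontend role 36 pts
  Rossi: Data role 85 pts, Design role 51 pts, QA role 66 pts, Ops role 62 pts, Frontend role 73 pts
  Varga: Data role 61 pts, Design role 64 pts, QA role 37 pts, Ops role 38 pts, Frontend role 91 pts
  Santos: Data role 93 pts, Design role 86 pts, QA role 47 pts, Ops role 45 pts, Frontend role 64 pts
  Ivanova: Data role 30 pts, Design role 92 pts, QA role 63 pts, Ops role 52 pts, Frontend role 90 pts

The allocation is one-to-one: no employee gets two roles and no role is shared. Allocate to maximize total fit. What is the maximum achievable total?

Optimal: Watson→Design role (90 pts), Rossi→Ops role (62 pts), Varga→Frontend role (91 pts), Santos→Data role (93 pts), Ivanova→QA role (63 pts) — total 90+62+91+93+63 = 399 pts.
Column-greedy (each role in turn goes to its best remaining employee) gives 396 pts, worse by 3.
Every other assignment is strictly worse.

Max total: 399 pts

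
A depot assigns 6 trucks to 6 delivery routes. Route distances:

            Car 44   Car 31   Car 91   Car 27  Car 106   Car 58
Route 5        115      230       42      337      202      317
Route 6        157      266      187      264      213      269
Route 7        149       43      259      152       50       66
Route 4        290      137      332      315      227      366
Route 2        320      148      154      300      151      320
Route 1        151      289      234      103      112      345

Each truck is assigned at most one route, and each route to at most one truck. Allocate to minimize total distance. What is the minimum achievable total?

This is the linear assignment problem.
Optimal: Car 44→Route 6 (157 km), Car 31→Route 4 (137 km), Car 91→Route 5 (42 km), Car 27→Route 1 (103 km), Car 106→Route 2 (151 km), Car 58→Route 7 (66 km) — total 157+137+42+103+151+66 = 656 km.
Row-greedy (each truck in turn takes its cheapest remaining route) gives 994 km, worse by 338.
Every other assignment is strictly worse.

Minimum total: 656 km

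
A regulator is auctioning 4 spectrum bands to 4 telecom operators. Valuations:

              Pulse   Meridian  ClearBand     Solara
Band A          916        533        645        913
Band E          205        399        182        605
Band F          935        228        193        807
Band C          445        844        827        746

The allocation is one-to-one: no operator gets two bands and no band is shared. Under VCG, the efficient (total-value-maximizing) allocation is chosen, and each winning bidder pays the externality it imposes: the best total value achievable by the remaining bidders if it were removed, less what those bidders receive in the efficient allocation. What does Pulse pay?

Pulse pays $157M.

Efficient allocation: Pulse→Band F ($935M), Meridian→Band E ($399M), ClearBand→Band C ($827M), Solara→Band A ($913M); total welfare W = $3074M.
Pulse receives Band F at value $935M, so the others get W − 935 = $2139M.
Without Pulse: best allocation of the remaining 3 bidders over all 4 bands is Meridian→Band C ($844M), ClearBand→Band A ($645M), Solara→Band F ($807M), total $2296M.
VCG payment = (others' best without Pulse) − (others' welfare with Pulse) = 2296 − 2139 = $157M.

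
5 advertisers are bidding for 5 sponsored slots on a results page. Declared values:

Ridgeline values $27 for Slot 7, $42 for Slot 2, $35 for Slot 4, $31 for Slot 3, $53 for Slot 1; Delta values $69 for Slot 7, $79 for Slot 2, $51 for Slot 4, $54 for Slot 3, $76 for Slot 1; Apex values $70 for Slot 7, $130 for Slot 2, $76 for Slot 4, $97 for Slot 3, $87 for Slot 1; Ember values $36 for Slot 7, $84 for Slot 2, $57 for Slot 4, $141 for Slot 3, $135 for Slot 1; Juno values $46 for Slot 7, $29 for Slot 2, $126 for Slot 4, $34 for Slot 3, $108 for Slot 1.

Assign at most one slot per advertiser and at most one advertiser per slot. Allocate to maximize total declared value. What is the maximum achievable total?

Maximum total: $519

Optimal: Ridgeline→Slot 1 ($53), Delta→Slot 7 ($69), Apex→Slot 2 ($130), Ember→Slot 3 ($141), Juno→Slot 4 ($126) — total 53+69+130+141+126 = $519.
Column-greedy (each slot in turn goes to its best remaining advertiser) gives $387, worse by 132.
Next-best assignment: Ridgeline→Slot 7, Delta→Slot 1, Apex→Slot 2, Ember→Slot 3, Juno→Slot 4 = $500.
No other one-to-one assignment exceeds $519.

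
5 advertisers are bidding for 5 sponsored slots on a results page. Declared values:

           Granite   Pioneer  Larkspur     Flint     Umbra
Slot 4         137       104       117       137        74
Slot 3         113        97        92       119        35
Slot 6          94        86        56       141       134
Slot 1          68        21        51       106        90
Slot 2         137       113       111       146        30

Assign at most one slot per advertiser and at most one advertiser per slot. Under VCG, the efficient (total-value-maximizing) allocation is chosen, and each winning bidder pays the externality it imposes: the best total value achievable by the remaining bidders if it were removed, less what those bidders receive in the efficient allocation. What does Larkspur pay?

Efficient allocation: Granite→Slot 2 ($137), Pioneer→Slot 3 ($97), Larkspur→Slot 4 ($117), Flint→Slot 1 ($106), Umbra→Slot 6 ($134); total welfare W = $591.
Larkspur receives Slot 4 at value $117, so the others get W − 117 = $474.
Without Larkspur: best allocation of the remaining 4 bidders over all 5 slots is Granite→Slot 4 ($137), Pioneer→Slot 3 ($97), Flint→Slot 2 ($146), Umbra→Slot 6 ($134), total $514.
VCG payment = (others' best without Larkspur) − (others' welfare with Larkspur) = 514 − 474 = $40.

Larkspur pays $40.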